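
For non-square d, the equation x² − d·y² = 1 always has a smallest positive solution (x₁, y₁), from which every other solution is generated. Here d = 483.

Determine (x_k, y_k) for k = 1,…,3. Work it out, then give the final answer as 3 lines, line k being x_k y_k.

√483 → a₀=21, period (1,42); ℓ=2 even so k=1
k=0  a_k=21  p_k/q_k = 21/1
k=1  a_k=1  p_k/q_k = 22/1
→ (22, 1).  Check: 22²=484, 483·1²=483, difference 1.
k=2:  x_2 = 22·22+483·1·1 = 967,  y_2 = 22·1+1·22 = 44
k=3:  x_3 = 22·967+483·1·44 = 42526,  y_3 = 22·44+1·967 = 1935

22 1
967 44
42526 1935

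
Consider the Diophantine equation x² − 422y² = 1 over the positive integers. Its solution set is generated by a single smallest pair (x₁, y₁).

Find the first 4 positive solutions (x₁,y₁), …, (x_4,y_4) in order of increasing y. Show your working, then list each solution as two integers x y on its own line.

[20; 1,1,5,2,1,…,1,1,40] for √422; ℓ=14 ⇒ convergent index 13
step 0: (20, 1)  from 20·(1,0) + (0,1)
…
step 8: (163807, 7974)  from 3·(53719,2615) + (2650,129)
step 9: (217526, 10589)  from 1·(163807,7974) + (53719,2615)
step 10: (598859, 29152)  from 2·(217526,10589) + (163807,7974)
…
step 12: (3810680, 185501)  from 1·(3211821,156349) + (598859,29152)
step 13: (7022501, 341850)  from 1·(3810680,185501) + (3211821,156349)
fundamental: x₁=7022501, y₁=341850  (since 49315520295001 − 422·116861422500 = 1)
n=2: (7022501,341850)∘(7022501,341850) = (7022501·7022501+422·341850·341850, 7022501·341850+341850·7022501) = (98631040590001,4801283933700)
n=3: (98631040590001,4801283933700)∘(7022501,341850) = (7022501·98631040590001+422·341850·4801283933700, 7022501·4801283933700+341850·98631040590001) = (1385273162348638202501,67434042451384025550)
n=4: (1385273162348638202501,67434042451384025550)∘(7022501,341850) = (7022501·1385273162348638202501+422·341850·67434042451384025550, 7022501·67434042451384025550+341850·1385273162348638202501) = (19456164335732849620362360001,947111261097768740333867400)

7022501 341850
98631040590001 4801283933700
1385273162348638202501 67434042451384025550
19456164335732849620362360001 947111261097768740333867400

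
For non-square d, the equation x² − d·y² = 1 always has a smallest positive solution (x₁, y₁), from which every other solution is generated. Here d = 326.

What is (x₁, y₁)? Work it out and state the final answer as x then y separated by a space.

[18; 18,36] for √326; ℓ=2 ⇒ convergent index 1
k=0  a_k=18  p_k/q_k = 18/1
k=1  a_k=18  p_k/q_k = 325/18
(x₁, y₁) = (325, 18);  325² − 326·18² = 1 ✓

325 18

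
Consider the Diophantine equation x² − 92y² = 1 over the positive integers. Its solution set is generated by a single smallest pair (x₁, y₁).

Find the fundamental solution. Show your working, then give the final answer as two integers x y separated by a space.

1151 120

[9; 1,1,2,4,2,1,1,18] for √92; ℓ=8 ⇒ convergent index 7
a_0=9:  p_0=9·1+0=9,  q_0=9·0+1=1
…
a_2=1:  p_2=1·10+9=19,  q_2=1·1+1=2
a_3=2:  p_3=2·19+10=48,  q_3=2·2+1=5
a_4=4:  p_4=4·48+19=211,  q_4=4·5+2=22
a_5=2:  p_5=2·211+48=470,  q_5=2·22+5=49
a_6=1:  p_6=1·470+211=681,  q_6=1·49+22=71
a_7=1:  p_7=1·681+470=1151,  q_7=1·71+49=120
(x₁, y₁) = (1151, 120);  1151² − 92·120² = 1 ✓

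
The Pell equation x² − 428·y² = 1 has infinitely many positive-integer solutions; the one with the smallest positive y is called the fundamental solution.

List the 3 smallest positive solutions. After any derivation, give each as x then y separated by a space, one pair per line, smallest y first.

[20; 1,2,4,1,5,10,5,1,4,2,1,40] for √428; ℓ=12 ⇒ convergent index 11
a_0=20:  p_0=20·1+0=20,  q_0=20·0+1=1
…
a_2=2:  p_2=2·21+20=62,  q_2=2·1+1=3
…
a_4=1:  p_4=1·269+62=331,  q_4=1·13+3=16
a_5=5:  p_5=5·331+269=1924,  q_5=5·16+13=93
a_6=10:  p_6=10·1924+331=19571,  q_6=10·93+16=946
a_7=5:  p_7=5·19571+1924=99779,  q_7=5·946+93=4823
…
a_10=2:  p_10=2·577179+119350=1273708,  q_10=2·27899+5769=61567
a_11=1:  p_11=1·1273708+577179=1850887,  q_11=1·61567+27899=89466
(x₁, y₁) = (1850887, 89466);  1850887² − 428·89466² = 1 ✓
(1850887+89466√428)^2 = 6851565373537 + 331182912684√428
(1850887+89466√428)^3 = 25362946559057703751 + 1225964295417811950√428

1850887 89466
6851565373537 331182912684
25362946559057703751 1225964295417811950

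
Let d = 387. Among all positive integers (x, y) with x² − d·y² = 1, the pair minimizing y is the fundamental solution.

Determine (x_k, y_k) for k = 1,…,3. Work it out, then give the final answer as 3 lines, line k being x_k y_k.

[19; 1,2,19,2,1,38] for √387; ℓ=6 ⇒ convergent index 5
k=0  a_k=19  p_k/q_k = 19/1
k=1  a_k=1  p_k/q_k = 20/1
…
k=4  a_k=2  p_k/q_k = 2341/119
k=5  a_k=1  p_k/q_k = 3482/177
(x₁, y₁) = (3482, 177);  3482² − 387·177² = 1 ✓
n=2: (3482,177)∘(3482,177) = (3482·3482+387·177·177, 3482·177+177·3482) = (24248647,1232628)
n=3: (24248647,1232628)∘(3482,177) = (3482·24248647+387·177·1232628, 3482·1232628+177·24248647) = (168867574226,8584021215)

3482 177
24248647 1232628
168867574226 8584021215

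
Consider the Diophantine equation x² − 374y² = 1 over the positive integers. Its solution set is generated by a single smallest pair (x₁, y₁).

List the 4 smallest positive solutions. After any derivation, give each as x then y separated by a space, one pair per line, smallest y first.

3365 174
22646449 1171020
152410598405 7880964426
1025723304619201 53038889415960

√374 → a₀=19, period (2,1,18,1,2,38); ℓ=6 even so k=5
a_0=19:  p_0=19·1+0=19,  q_0=19·0+1=1
a_1=2:  p_1=2·19+1=39,  q_1=2·1+0=2
…
a_3=18:  p_3=18·58+39=1083,  q_3=18·3+2=56
a_4=1:  p_4=1·1083+58=1141,  q_4=1·56+3=59
a_5=2:  p_5=2·1141+1083=3365,  q_5=2·59+56=174
(x₁, y₁) = (3365, 174);  3365² − 374·174² = 1 ✓
k=2:  x_2 = 3365·3365+374·174·174 = 22646449,  y_2 = 3365·174+174·3365 = 1171020
k=3:  x_3 = 3365·22646449+374·174·1171020 = 152410598405,  y_3 = 3365·1171020+174·22646449 = 7880964426
k=4:  x_4 = 3365·152410598405+374·174·7880964426 = 1025723304619201,  y_4 = 3365·7880964426+174·152410598405 = 53038889415960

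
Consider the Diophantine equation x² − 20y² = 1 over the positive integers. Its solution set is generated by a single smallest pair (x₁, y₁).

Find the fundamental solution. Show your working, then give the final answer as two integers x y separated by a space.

[4; 2,8] for √20; ℓ=2 ⇒ convergent index 1
a_0=4:  p_0=4·1+0=4,  q_0=4·0+1=1
a_1=2:  p_1=2·4+1=9,  q_1=2·1+0=2
fundamental: x₁=9, y₁=2  (since 81 − 20·4 = 1)

9 2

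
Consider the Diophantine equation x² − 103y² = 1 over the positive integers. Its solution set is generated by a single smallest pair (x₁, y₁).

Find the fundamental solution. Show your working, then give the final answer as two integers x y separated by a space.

227528 22419

√103 = [10; 6,1,2,1,1,9,1,1,2,1,6,20, …], period ℓ=12 (even) → k=11
a_0=10:  p_0=10·1+0=10,  q_0=10·0+1=1
…
a_4=1:  p_4=1·203+71=274,  q_4=1·20+7=27
a_5=1:  p_5=1·274+203=477,  q_5=1·27+20=47
…
a_7=1:  p_7=1·4567+477=5044,  q_7=1·450+47=497
…
a_9=2:  p_9=2·9611+5044=24266,  q_9=2·947+497=2391
a_10=1:  p_10=1·24266+9611=33877,  q_10=1·2391+947=3338
a_11=6:  p_11=6·33877+24266=227528,  q_11=6·3338+2391=22419
(x₁, y₁) = (227528, 22419);  227528² − 103·22419² = 1 ✓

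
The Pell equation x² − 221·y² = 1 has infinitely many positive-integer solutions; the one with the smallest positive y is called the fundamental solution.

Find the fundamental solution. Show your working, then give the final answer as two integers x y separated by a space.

√221 = [14; 1,6,2,6,1,28, …], period ℓ=6 (even) → k=5
i=0: a=14 ⇒ p=14, q=1
i=1: a=1 ⇒ p=15, q=1
…
i=4: a=6 ⇒ p=1442, q=97
i=5: a=1 ⇒ p=1665, q=112
fundamental: x₁=1665, y₁=112  (since 2772225 − 221·12544 = 1)

1665 112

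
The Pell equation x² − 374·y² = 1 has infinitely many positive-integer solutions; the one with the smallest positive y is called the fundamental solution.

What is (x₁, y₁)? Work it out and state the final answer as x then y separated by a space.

d=374: √d = [19; 2,1,18,1,2,38] (ℓ=6, even), read p_5/q_5
step 0: (19, 1)  from 19·(1,0) + (0,1)
step 1: (39, 2)  from 2·(19,1) + (1,0)
step 2: (58, 3)  from 1·(39,2) + (19,1)
…
step 4: (1141, 59)  from 1·(1083,56) + (58,3)
step 5: (3365, 174)  from 2·(1141,59) + (1083,56)
→ (3365, 174).  Check: 3365²=11323225, 374·174²=11323224, difference 1.

3365 174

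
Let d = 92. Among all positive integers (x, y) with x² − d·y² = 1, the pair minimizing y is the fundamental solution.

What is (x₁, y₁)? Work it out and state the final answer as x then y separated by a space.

[9; 1,1,2,4,2,1,1,18] for √92; ℓ=8 ⇒ convergent index 7
i=0: a=9 ⇒ p=9, q=1
…
i=5: a=2 ⇒ p=470, q=49
i=6: a=1 ⇒ p=681, q=71
i=7: a=1 ⇒ p=1151, q=120
fundamental: x₁=1151, y₁=120  (since 1324801 − 92·14400 = 1)

1151 120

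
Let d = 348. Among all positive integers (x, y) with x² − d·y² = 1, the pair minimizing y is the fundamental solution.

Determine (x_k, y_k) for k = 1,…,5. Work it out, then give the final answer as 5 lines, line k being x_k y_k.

[18; 1,1,1,8,1,1,1,36] for √348; ℓ=8 ⇒ convergent index 7
a_0=18:  p_0=18·1+0=18,  q_0=18·0+1=1
a_1=1:  p_1=1·18+1=19,  q_1=1·1+0=1
a_2=1:  p_2=1·19+18=37,  q_2=1·1+1=2
a_3=1:  p_3=1·37+19=56,  q_3=1·2+1=3
a_4=8:  p_4=8·56+37=485,  q_4=8·3+2=26
…
a_6=1:  p_6=1·541+485=1026,  q_6=1·29+26=55
a_7=1:  p_7=1·1026+541=1567,  q_7=1·55+29=84
fundamental: x₁=1567, y₁=84  (since 2455489 − 348·7056 = 1)
(x_2, y_2) = (1567·1567 + 348·84·84, 1567·84 + 84·1567) = (4910977, 263256)
(x_3, y_3) = (1567·4910977 + 348·84·263256, 1567·263256 + 84·4910977) = (15391000351, 825044220)
(x_4, y_4) = (1567·15391000351 + 348·84·825044220, 1567·825044220 + 84·15391000351) = (48235390189057, 2585688322224)
(x_5, y_5) = (1567·48235390189057 + 348·84·2585688322224, 1567·2585688322224 + 84·48235390189057) = (151169697461504287, 8103546376805796)

1567 84
4910977 263256
15391000351 825044220
48235390189057 2585688322224
151169697461504287 8103546376805796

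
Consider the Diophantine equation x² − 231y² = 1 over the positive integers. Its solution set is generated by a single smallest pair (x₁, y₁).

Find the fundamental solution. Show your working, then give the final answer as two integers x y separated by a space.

d=231: √d = [15; 5,30] (ℓ=2, even), read p_1/q_1
step 0: (15, 1)  from 15·(1,0) + (0,1)
step 1: (76, 5)  from 5·(15,1) + (1,0)
→ (76, 5).  Check: 76²=5776, 231·5²=5775, difference 1.

76 5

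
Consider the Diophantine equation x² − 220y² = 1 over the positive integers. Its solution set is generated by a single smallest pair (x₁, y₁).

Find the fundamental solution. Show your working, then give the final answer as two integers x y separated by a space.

√220 → a₀=14, period (1,4,1,28); ℓ=4 even so k=3
step 0: (14, 1)  from 14·(1,0) + (0,1)
…
step 2: (74, 5)  from 4·(15,1) + (14,1)
step 3: (89, 6)  from 1·(74,5) + (15,1)
fundamental: x₁=89, y₁=6  (since 7921 − 220·36 = 1)

89 6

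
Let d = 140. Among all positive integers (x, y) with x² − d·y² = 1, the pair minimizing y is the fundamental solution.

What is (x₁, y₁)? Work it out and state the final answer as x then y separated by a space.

71 6

d=140: √d = [11; 1,4,1,22] (ℓ=4, even), read p_3/q_3
k=0  a_k=11  p_k/q_k = 11/1
…
k=2  a_k=4  p_k/q_k = 59/5
k=3  a_k=1  p_k/q_k = 71/6
(x₁, y₁) = (71, 6);  71² − 140·6² = 1 ✓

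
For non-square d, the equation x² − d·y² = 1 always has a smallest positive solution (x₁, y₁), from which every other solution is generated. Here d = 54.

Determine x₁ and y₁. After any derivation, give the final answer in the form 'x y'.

485 66

[7; 2,1,6,1,2,14] for √54; ℓ=6 ⇒ convergent index 5
a_0=7:  p_0=7·1+0=7,  q_0=7·0+1=1
a_1=2:  p_1=2·7+1=15,  q_1=2·1+0=2
a_2=1:  p_2=1·15+7=22,  q_2=1·2+1=3
a_3=6:  p_3=6·22+15=147,  q_3=6·3+2=20
a_4=1:  p_4=1·147+22=169,  q_4=1·20+3=23
a_5=2:  p_5=2·169+147=485,  q_5=2·23+20=66
→ (485, 66).  Check: 485²=235225, 54·66²=235224, difference 1.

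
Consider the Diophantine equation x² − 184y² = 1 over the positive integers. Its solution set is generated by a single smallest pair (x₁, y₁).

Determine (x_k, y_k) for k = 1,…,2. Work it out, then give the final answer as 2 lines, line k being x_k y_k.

24335 1794
1184384449 87313980

d=184: √d = [13; 1,1,3,2,1,2,1,2,3,1,1,26] (ℓ=12, even), read p_11/q_11
i=0: a=13 ⇒ p=13, q=1
i=1: a=1 ⇒ p=14, q=1
…
i=10: a=1 ⇒ p=13741, q=1013
i=11: a=1 ⇒ p=24335, q=1794
(x₁, y₁) = (24335, 1794);  24335² − 184·1794² = 1 ✓
n=2: (24335,1794)∘(24335,1794) = (24335·24335+184·1794·1794, 24335·1794+1794·24335) = (1184384449,87313980)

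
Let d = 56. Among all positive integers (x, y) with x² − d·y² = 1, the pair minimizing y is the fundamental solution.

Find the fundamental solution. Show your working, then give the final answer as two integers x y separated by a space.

15 2

√56 = [7; 2,14, …], period ℓ=2 (even) → k=1
a_0=7:  p_0=7·1+0=7,  q_0=7·0+1=1
a_1=2:  p_1=2·7+1=15,  q_1=2·1+0=2
fundamental: x₁=15, y₁=2  (since 225 − 56·4 = 1)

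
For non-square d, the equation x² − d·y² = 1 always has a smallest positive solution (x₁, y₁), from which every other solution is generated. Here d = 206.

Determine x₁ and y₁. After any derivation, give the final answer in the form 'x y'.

59535 4148

[14; 2,1,5,14,5,1,2,28] for √206; ℓ=8 ⇒ convergent index 7
a_0=14:  p_0=14·1+0=14,  q_0=14·0+1=1
a_1=2:  p_1=2·14+1=29,  q_1=2·1+0=2
…
a_3=5:  p_3=5·43+29=244,  q_3=5·3+2=17
…
a_6=1:  p_6=1·17539+3459=20998,  q_6=1·1222+241=1463
a_7=2:  p_7=2·20998+17539=59535,  q_7=2·1463+1222=4148
(x₁, y₁) = (59535, 4148);  59535² − 206·4148² = 1 ✓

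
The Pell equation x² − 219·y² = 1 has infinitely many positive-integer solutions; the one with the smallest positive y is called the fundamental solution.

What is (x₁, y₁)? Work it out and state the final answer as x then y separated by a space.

74 5

[14; 1,3,1,28] for √219; ℓ=4 ⇒ convergent index 3
k=0  a_k=14  p_k/q_k = 14/1
k=1  a_k=1  p_k/q_k = 15/1
k=2  a_k=3  p_k/q_k = 59/4
k=3  a_k=1  p_k/q_k = 74/5
→ (74, 5).  Check: 74²=5476, 219·5²=5475, difference 1.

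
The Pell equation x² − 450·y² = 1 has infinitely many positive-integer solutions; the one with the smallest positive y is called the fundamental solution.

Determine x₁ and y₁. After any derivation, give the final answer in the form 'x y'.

d=450: √d = [21; 4,1,2,4,2,1,4,42] (ℓ=8, even), read p_7/q_7
i=0: a=21 ⇒ p=21, q=1
…
i=6: a=1 ⇒ p=4179, q=197
i=7: a=4 ⇒ p=19601, q=924
(x₁, y₁) = (19601, 924);  19601² − 450·924² = 1 ✓

19601 924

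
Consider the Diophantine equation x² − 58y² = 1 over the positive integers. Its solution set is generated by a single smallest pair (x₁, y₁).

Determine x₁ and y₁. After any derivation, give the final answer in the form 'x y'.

√58 = [7; 1,1,1,1,1,1,14, …], period ℓ=7 (odd) → k=13
i=0: a=7 ⇒ p=7, q=1
i=1: a=1 ⇒ p=8, q=1
…
i=3: a=1 ⇒ p=23, q=3
i=4: a=1 ⇒ p=38, q=5
i=5: a=1 ⇒ p=61, q=8
i=6: a=1 ⇒ p=99, q=13
i=7: a=14 ⇒ p=1447, q=190
i=8: a=1 ⇒ p=1546, q=203
i=9: a=1 ⇒ p=2993, q=393
…
i=12: a=1 ⇒ p=12071, q=1585
i=13: a=1 ⇒ p=19603, q=2574
→ (19603, 2574).  Check: 19603²=384277609, 58·2574²=384277608, difference 1.

19603 2574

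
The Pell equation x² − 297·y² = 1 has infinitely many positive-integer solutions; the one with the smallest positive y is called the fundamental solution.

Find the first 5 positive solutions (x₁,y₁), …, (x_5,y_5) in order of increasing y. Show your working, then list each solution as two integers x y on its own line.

48599 2820
4723725601 274098360
459136680917399 26641812392460
44627167107085622401 2589530880648228720
4337671388015371645214999 251697222510604722734100

√297 = [17; 4,3,1,1,2,1,1,3,4,34, …], period ℓ=10 (even) → k=9
i=0: a=17 ⇒ p=17, q=1
i=1: a=4 ⇒ p=69, q=4
…
i=3: a=1 ⇒ p=293, q=17
i=4: a=1 ⇒ p=517, q=30
i=5: a=2 ⇒ p=1327, q=77
i=6: a=1 ⇒ p=1844, q=107
i=7: a=1 ⇒ p=3171, q=184
i=8: a=3 ⇒ p=11357, q=659
i=9: a=4 ⇒ p=48599, q=2820
fundamental: x₁=48599, y₁=2820  (since 2361862801 − 297·7952400 = 1)
k=2:  x_2 = 48599·48599+297·2820·2820 = 4723725601,  y_2 = 48599·2820+2820·48599 = 274098360
k=3:  x_3 = 48599·4723725601+297·2820·274098360 = 459136680917399,  y_3 = 48599·274098360+2820·4723725601 = 26641812392460
k=4:  x_4 = 48599·459136680917399+297·2820·26641812392460 = 44627167107085622401,  y_4 = 48599·26641812392460+2820·459136680917399 = 2589530880648228720
k=5:  x_5 = 48599·44627167107085622401+297·2820·2589530880648228720 = 4337671388015371645214999,  y_5 = 48599·2589530880648228720+2820·44627167107085622401 = 251697222510604722734100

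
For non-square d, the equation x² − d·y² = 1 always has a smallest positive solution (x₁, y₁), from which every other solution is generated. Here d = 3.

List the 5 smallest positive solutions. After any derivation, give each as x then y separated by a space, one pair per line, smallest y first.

[1; 1,2] for √3; ℓ=2 ⇒ convergent index 1
k=0  a_k=1  p_k/q_k = 1/1
k=1  a_k=1  p_k/q_k = 2/1
→ (2, 1).  Check: 2²=4, 3·1²=3, difference 1.
(2+1√3)^2 = 7 + 4√3
(2+1√3)^3 = 26 + 15√3
(2+1√3)^4 = 97 + 56√3
(2+1√3)^5 = 362 + 209√3

2 1
7 4
26 15
97 56
362 209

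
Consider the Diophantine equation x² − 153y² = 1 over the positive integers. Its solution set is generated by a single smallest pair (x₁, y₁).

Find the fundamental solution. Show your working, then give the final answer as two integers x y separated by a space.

d=153: √d = [12; 2,1,2,2,2,1,2,24] (ℓ=8, even), read p_7/q_7
i=0: a=12 ⇒ p=12, q=1
i=1: a=2 ⇒ p=25, q=2
…
i=6: a=1 ⇒ p=804, q=65
i=7: a=2 ⇒ p=2177, q=176
→ (2177, 176).  Check: 2177²=4739329, 153·176²=4739328, difference 1.

2177 176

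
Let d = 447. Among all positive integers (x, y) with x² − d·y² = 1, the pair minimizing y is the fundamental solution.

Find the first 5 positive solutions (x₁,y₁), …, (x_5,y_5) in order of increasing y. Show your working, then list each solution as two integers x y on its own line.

√447 → a₀=21, period (7,42); ℓ=2 even so k=1
k=0  a_k=21  p_k/q_k = 21/1
k=1  a_k=7  p_k/q_k = 148/7
(x₁, y₁) = (148, 7);  148² − 447·7² = 1 ✓
k=2:  x_2 = 148·148+447·7·7 = 43807,  y_2 = 148·7+7·148 = 2072
k=3:  x_3 = 148·43807+447·7·2072 = 12966724,  y_3 = 148·2072+7·43807 = 613305
k=4:  x_4 = 148·12966724+447·7·613305 = 3838106497,  y_4 = 148·613305+7·12966724 = 181536208
k=5:  x_5 = 148·3838106497+447·7·181536208 = 1136066556388,  y_5 = 148·181536208+7·3838106497 = 53734104263

148 7
43807 2072
12966724 613305
3838106497 181536208
1136066556388 53734104263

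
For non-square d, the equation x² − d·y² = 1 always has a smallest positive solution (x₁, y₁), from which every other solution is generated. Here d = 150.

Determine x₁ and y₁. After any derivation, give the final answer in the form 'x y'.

49 4

√150 = [12; 4,24, …], period ℓ=2 (even) → k=1
a_0=12:  p_0=12·1+0=12,  q_0=12·0+1=1
a_1=4:  p_1=4·12+1=49,  q_1=4·1+0=4
(x₁, y₁) = (49, 4);  49² − 150·4² = 1 ✓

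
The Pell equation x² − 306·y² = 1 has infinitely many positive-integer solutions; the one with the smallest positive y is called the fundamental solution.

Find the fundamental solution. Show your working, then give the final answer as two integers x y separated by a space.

35 2

√306 = [17; 2,34, …], period ℓ=2 (even) → k=1
step 0: (17, 1)  from 17·(1,0) + (0,1)
step 1: (35, 2)  from 2·(17,1) + (1,0)
fundamental: x₁=35, y₁=2  (since 1225 − 306·4 = 1)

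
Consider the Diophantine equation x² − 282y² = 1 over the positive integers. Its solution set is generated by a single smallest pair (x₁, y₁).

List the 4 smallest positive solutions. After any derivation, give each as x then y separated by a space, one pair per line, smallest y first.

[16; 1,3,1,4,1,3,1,32] for √282; ℓ=8 ⇒ convergent index 7
step 0: (16, 1)  from 16·(1,0) + (0,1)
step 1: (17, 1)  from 1·(16,1) + (1,0)
…
step 3: (84, 5)  from 1·(67,4) + (17,1)
…
step 6: (1864, 111)  from 3·(487,29) + (403,24)
step 7: (2351, 140)  from 1·(1864,111) + (487,29)
→ (2351, 140).  Check: 2351²=5527201, 282·140²=5527200, difference 1.
(2351+140√282)^2 = 11054401 + 658280√282
(2351+140√282)^3 = 51977791151 + 3095232420√282
(2351+140√282)^4 = 244399562937601 + 14553782180560√282

2351 140
11054401 658280
51977791151 3095232420
244399562937601 14553782180560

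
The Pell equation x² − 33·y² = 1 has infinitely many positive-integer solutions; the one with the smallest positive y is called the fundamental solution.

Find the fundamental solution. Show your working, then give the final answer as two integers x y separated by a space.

23 4

√33 = [5; 1,2,1,10, …], period ℓ=4 (even) → k=3
a_0=5:  p_0=5·1+0=5,  q_0=5·0+1=1
a_1=1:  p_1=1·5+1=6,  q_1=1·1+0=1
a_2=2:  p_2=2·6+5=17,  q_2=2·1+1=3
a_3=1:  p_3=1·17+6=23,  q_3=1·3+1=4
→ (23, 4).  Check: 23²=529, 33·4²=528, difference 1.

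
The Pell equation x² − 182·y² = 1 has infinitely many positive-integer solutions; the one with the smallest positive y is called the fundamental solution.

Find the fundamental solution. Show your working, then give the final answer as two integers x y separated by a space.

27 2

√182 = [13; 2,26, …], period ℓ=2 (even) → k=1
i=0: a=13 ⇒ p=13, q=1
i=1: a=2 ⇒ p=27, q=2
(x₁, y₁) = (27, 2);  27² − 182·2² = 1 ✓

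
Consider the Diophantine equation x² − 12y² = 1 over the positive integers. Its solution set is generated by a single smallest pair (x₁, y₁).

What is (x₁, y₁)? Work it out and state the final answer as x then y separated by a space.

√12 → a₀=3, period (2,6); ℓ=2 even so k=1
step 0: (3, 1)  from 3·(1,0) + (0,1)
step 1: (7, 2)  from 2·(3,1) + (1,0)
fundamental: x₁=7, y₁=2  (since 49 − 12·4 = 1)

7 2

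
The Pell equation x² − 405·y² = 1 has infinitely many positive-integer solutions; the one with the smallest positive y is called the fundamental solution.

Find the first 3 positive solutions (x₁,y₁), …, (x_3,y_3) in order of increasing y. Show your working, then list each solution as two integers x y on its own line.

161 8
51841 2576
16692641 829464

[20; 8,40] for √405; ℓ=2 ⇒ convergent index 1
step 0: (20, 1)  from 20·(1,0) + (0,1)
step 1: (161, 8)  from 8·(20,1) + (1,0)
→ (161, 8).  Check: 161²=25921, 405·8²=25920, difference 1.
n=2: (161,8)∘(161,8) = (161·161+405·8·8, 161·8+8·161) = (51841,2576)
n=3: (51841,2576)∘(161,8) = (161·51841+405·8·2576, 161·2576+8·51841) = (16692641,829464)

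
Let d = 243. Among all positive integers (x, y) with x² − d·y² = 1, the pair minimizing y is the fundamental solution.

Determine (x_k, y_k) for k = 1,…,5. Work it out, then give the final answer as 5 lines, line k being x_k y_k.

[15; 1,1,2,3,15,3,2,1,1,30] for √243; ℓ=10 ⇒ convergent index 9
i=0: a=15 ⇒ p=15, q=1
…
i=5: a=15 ⇒ p=4053, q=260
…
i=7: a=2 ⇒ p=28901, q=1854
i=8: a=1 ⇒ p=41325, q=2651
i=9: a=1 ⇒ p=70226, q=4505
fundamental: x₁=70226, y₁=4505  (since 4931691076 − 243·20295025 = 1)
(x_2, y_2) = (70226·70226 + 243·4505·4505, 70226·4505 + 4505·70226) = (9863382151, 632736260)
(x_3, y_3) = (70226·9863382151 + 243·4505·632736260, 70226·632736260 + 4505·9863382151) = (1385331749802026, 88869073185015)
(x_4, y_4) = (70226·1385331749802026 + 243·4505·88869073185015, 70226·88869073185015 + 4505·1385331749802026) = (194572614913330773601, 12481839066348990520)
(x_5, y_5) = (70226·194572614913330773601 + 243·4505·12481839066348990520, 70226·12481839066348990520 + 4505·194572614913330773601) = (27328112908421802064005626, 1753099260457979343330025)

70226 4505
9863382151 632736260
1385331749802026 88869073185015
194572614913330773601 12481839066348990520
27328112908421802064005626 1753099260457979343330025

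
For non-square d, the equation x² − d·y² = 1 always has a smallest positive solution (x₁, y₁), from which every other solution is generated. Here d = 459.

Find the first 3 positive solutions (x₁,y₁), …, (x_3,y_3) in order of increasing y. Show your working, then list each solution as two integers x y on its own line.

499850 23331
499700044999 23324000700
499550134985000450 23317003499766669

d=459: √d = [21; 2,2,1,4,21,4,1,2,2,42] (ℓ=10, even), read p_9/q_9
i=0: a=21 ⇒ p=21, q=1
i=1: a=2 ⇒ p=43, q=2
i=2: a=2 ⇒ p=107, q=5
i=3: a=1 ⇒ p=150, q=7
…
i=5: a=21 ⇒ p=14997, q=700
…
i=8: a=2 ⇒ p=212079, q=9899
i=9: a=2 ⇒ p=499850, q=23331
→ (499850, 23331).  Check: 499850²=249850022500, 459·23331²=249850022499, difference 1.
(499850+23331√459)^2 = 499700044999 + 23324000700√459
(499850+23331√459)^3 = 499550134985000450 + 23317003499766669√459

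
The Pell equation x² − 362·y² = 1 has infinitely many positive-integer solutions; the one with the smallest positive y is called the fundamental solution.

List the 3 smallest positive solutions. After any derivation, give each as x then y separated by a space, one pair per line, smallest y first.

723 38
1045457 54948
1511730099 79454770

[19; 38] for √362; ℓ=1 ⇒ convergent index 1
i=0: a=19 ⇒ p=19, q=1
i=1: a=38 ⇒ p=723, q=38
(x₁, y₁) = (723, 38);  723² − 362·38² = 1 ✓
(x_2, y_2) = (723·723 + 362·38·38, 723·38 + 38·723) = (1045457, 54948)
(x_3, y_3) = (723·1045457 + 362·38·54948, 723·54948 + 38·1045457) = (1511730099, 79454770)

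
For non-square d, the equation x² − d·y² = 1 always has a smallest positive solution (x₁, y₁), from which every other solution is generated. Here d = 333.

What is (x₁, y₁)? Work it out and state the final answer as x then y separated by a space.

73 4

d=333: √d = [18; 4,36] (ℓ=2, even), read p_1/q_1
step 0: (18, 1)  from 18·(1,0) + (0,1)
step 1: (73, 4)  from 4·(18,1) + (1,0)
→ (73, 4).  Check: 73²=5329, 333·4²=5328, difference 1.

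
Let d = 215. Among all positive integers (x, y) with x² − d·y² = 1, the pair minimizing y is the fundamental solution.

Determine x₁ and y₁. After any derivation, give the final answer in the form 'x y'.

[14; 1,1,1,28] for √215; ℓ=4 ⇒ convergent index 3
i=0: a=14 ⇒ p=14, q=1
…
i=2: a=1 ⇒ p=29, q=2
i=3: a=1 ⇒ p=44, q=3
fundamental: x₁=44, y₁=3  (since 1936 − 215·9 = 1)

44 3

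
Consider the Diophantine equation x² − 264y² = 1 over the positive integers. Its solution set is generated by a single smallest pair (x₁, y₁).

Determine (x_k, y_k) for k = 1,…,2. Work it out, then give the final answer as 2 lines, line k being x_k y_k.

65 4
8449 520

d=264: √d = [16; 4,32] (ℓ=2, even), read p_1/q_1
a_0=16:  p_0=16·1+0=16,  q_0=16·0+1=1
a_1=4:  p_1=4·16+1=65,  q_1=4·1+0=4
(x₁, y₁) = (65, 4);  65² − 264·4² = 1 ✓
k=2:  x_2 = 65·65+264·4·4 = 8449,  y_2 = 65·4+4·65 = 520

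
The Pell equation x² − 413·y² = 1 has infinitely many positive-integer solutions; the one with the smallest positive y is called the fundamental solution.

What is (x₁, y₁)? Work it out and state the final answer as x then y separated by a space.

d=413: √d = [20; 3,9,1,4,1,9,3,40] (ℓ=8, even), read p_7/q_7
k=0  a_k=20  p_k/q_k = 20/1
k=1  a_k=3  p_k/q_k = 61/3
…
k=3  a_k=1  p_k/q_k = 630/31
…
k=6  a_k=9  p_k/q_k = 36560/1799
k=7  a_k=3  p_k/q_k = 113399/5580
fundamental: x₁=113399, y₁=5580  (since 12859333201 − 413·31136400 = 1)

113399 5580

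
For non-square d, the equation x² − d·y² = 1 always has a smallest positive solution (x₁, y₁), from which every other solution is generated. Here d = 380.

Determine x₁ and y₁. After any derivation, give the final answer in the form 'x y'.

39 2

√380 → a₀=19, period (2,38); ℓ=2 even so k=1
a_0=19:  p_0=19·1+0=19,  q_0=19·0+1=1
a_1=2:  p_1=2·19+1=39,  q_1=2·1+0=2
→ (39, 2).  Check: 39²=1521, 380·2²=1520, difference 1.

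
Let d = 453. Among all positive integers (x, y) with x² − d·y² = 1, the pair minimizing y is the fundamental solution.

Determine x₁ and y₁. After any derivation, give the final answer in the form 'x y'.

1653751 77700

d=453: √d = [21; 3,1,1,10,14,10,1,1,3,42] (ℓ=10, even), read p_9/q_9
i=0: a=21 ⇒ p=21, q=1
i=1: a=3 ⇒ p=64, q=3
i=2: a=1 ⇒ p=85, q=4
i=3: a=1 ⇒ p=149, q=7
i=4: a=10 ⇒ p=1575, q=74
i=5: a=14 ⇒ p=22199, q=1043
i=6: a=10 ⇒ p=223565, q=10504
i=7: a=1 ⇒ p=245764, q=11547
i=8: a=1 ⇒ p=469329, q=22051
i=9: a=3 ⇒ p=1653751, q=77700
(x₁, y₁) = (1653751, 77700);  1653751² − 453·77700² = 1 ✓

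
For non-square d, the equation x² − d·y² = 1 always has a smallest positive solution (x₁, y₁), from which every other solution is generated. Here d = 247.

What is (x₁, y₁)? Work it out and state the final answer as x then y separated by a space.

√247 = [15; 1,2,1,1,9,1,9,1,1,2,1,30, …], period ℓ=12 (even) → k=11
step 0: (15, 1)  from 15·(1,0) + (0,1)
…
step 3: (63, 4)  from 1·(47,3) + (16,1)
…
step 7: (11520, 733)  from 9·(1163,74) + (1053,67)
…
step 9: (24203, 1540)  from 1·(12683,807) + (11520,733)
step 10: (61089, 3887)  from 2·(24203,1540) + (12683,807)
step 11: (85292, 5427)  from 1·(61089,3887) + (24203,1540)
fundamental: x₁=85292, y₁=5427  (since 7274725264 − 247·29452329 = 1)

85292 5427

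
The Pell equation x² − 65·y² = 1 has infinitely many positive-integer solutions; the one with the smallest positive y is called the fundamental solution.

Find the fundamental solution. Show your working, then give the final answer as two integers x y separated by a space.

√65 → a₀=8, period (16); ℓ=1 odd so k=1
k=0  a_k=8  p_k/q_k = 8/1
k=1  a_k=16  p_k/q_k = 129/16
(x₁, y₁) = (129, 16);  129² − 65·16² = 1 ✓

129 16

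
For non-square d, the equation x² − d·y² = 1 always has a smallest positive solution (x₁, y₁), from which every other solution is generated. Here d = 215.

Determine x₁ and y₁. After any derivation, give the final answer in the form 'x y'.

d=215: √d = [14; 1,1,1,28] (ℓ=4, even), read p_3/q_3
step 0: (14, 1)  from 14·(1,0) + (0,1)
…
step 2: (29, 2)  from 1·(15,1) + (14,1)
step 3: (44, 3)  from 1·(29,2) + (15,1)
→ (44, 3).  Check: 44²=1936, 215·3²=1935, difference 1.

44 3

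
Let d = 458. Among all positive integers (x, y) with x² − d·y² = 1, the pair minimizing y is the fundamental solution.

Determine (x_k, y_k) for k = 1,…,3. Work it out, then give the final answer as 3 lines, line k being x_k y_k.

d=458: √d = [21; 2,2,42] (ℓ=3, odd), read p_5/q_5
a_0=21:  p_0=21·1+0=21,  q_0=21·0+1=1
…
a_2=2:  p_2=2·43+21=107,  q_2=2·2+1=5
a_3=42:  p_3=42·107+43=4537,  q_3=42·5+2=212
a_4=2:  p_4=2·4537+107=9181,  q_4=2·212+5=429
a_5=2:  p_5=2·9181+4537=22899,  q_5=2·429+212=1070
(x₁, y₁) = (22899, 1070);  22899² − 458·1070² = 1 ✓
k=2:  x_2 = 22899·22899+458·1070·1070 = 1048728401,  y_2 = 22899·1070+1070·22899 = 49003860
k=3:  x_3 = 22899·1048728401+458·1070·49003860 = 48029663286099,  y_3 = 22899·49003860+1070·1048728401 = 2244278779210

22899 1070
1048728401 49003860
48029663286099 2244278779210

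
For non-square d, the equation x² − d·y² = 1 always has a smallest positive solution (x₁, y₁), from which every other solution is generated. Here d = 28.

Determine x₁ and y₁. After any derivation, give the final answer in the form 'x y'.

[5; 3,2,3,10] for √28; ℓ=4 ⇒ convergent index 3
step 0: (5, 1)  from 5·(1,0) + (0,1)
step 1: (16, 3)  from 3·(5,1) + (1,0)
step 2: (37, 7)  from 2·(16,3) + (5,1)
step 3: (127, 24)  from 3·(37,7) + (16,3)
(x₁, y₁) = (127, 24);  127² − 28·24² = 1 ✓

127 24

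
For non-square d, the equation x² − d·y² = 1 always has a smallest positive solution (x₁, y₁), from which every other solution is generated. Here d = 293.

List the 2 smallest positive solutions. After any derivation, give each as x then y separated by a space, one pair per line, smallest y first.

√293 = [17; 8,1,1,8,34, …], period ℓ=5 (odd) → k=9
k=0  a_k=17  p_k/q_k = 17/1
k=1  a_k=8  p_k/q_k = 137/8
k=2  a_k=1  p_k/q_k = 154/9
k=3  a_k=1  p_k/q_k = 291/17
k=4  a_k=8  p_k/q_k = 2482/145
…
k=6  a_k=8  p_k/q_k = 679914/39721
k=7  a_k=1  p_k/q_k = 764593/44668
k=8  a_k=1  p_k/q_k = 1444507/84389
k=9  a_k=8  p_k/q_k = 12320649/719780
(x₁, y₁) = (12320649, 719780);  12320649² − 293·719780² = 1 ✓
(x_2, y_2) = (12320649·12320649 + 293·719780·719780, 12320649·719780 + 719780·12320649) = (303596783562401, 17736313474440)

12320649 719780
303596783562401 17736313474440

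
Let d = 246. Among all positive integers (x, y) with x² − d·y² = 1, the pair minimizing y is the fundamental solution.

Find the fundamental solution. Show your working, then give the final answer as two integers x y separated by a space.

88805 5662

√246 = [15; 1,2,5,1,14,1,5,2,1,30, …], period ℓ=10 (even) → k=9
a_0=15:  p_0=15·1+0=15,  q_0=15·0+1=1
…
a_3=5:  p_3=5·47+16=251,  q_3=5·3+1=16
…
a_8=2:  p_8=2·28028+4721=60777,  q_8=2·1787+301=3875
a_9=1:  p_9=1·60777+28028=88805,  q_9=1·3875+1787=5662
fundamental: x₁=88805, y₁=5662  (since 7886328025 − 246·32058244 = 1)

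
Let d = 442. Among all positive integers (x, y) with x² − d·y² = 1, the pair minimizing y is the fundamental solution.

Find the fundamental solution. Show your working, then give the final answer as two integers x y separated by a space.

[21; 42] for √442; ℓ=1 ⇒ convergent index 1
k=0  a_k=21  p_k/q_k = 21/1
k=1  a_k=42  p_k/q_k = 883/42
→ (883, 42).  Check: 883²=779689, 442·42²=779688, difference 1.

883 42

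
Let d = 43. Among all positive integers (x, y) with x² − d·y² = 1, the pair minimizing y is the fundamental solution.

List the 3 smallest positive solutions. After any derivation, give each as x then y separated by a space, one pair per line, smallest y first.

3482 531
24248647 3697884
168867574226 25752063645

[6; 1,1,3,1,5,1,3,1,1,12] for √43; ℓ=10 ⇒ convergent index 9
i=0: a=6 ⇒ p=6, q=1
…
i=3: a=3 ⇒ p=46, q=7
i=4: a=1 ⇒ p=59, q=9
…
i=6: a=1 ⇒ p=400, q=61
…
i=8: a=1 ⇒ p=1941, q=296
i=9: a=1 ⇒ p=3482, q=531
→ (3482, 531).  Check: 3482²=12124324, 43·531²=12124323, difference 1.
(3482+531√43)^2 = 24248647 + 3697884√43
(3482+531√43)^3 = 168867574226 + 25752063645√43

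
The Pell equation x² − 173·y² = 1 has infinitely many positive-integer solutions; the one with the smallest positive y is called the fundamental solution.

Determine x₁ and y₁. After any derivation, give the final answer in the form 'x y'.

2499849 190060

d=173: √d = [13; 6,1,1,6,26] (ℓ=5, odd), read p_9/q_9
i=0: a=13 ⇒ p=13, q=1
…
i=2: a=1 ⇒ p=92, q=7
…
i=6: a=6 ⇒ p=176552, q=13423
…
i=8: a=1 ⇒ p=382343, q=29069
i=9: a=6 ⇒ p=2499849, q=190060
(x₁, y₁) = (2499849, 190060);  2499849² − 173·190060² = 1 ✓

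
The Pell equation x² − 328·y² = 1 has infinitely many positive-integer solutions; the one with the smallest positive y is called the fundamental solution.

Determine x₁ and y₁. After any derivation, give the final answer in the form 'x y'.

163 9

[18; 9,36] for √328; ℓ=2 ⇒ convergent index 1
k=0  a_k=18  p_k/q_k = 18/1
k=1  a_k=9  p_k/q_k = 163/9
(x₁, y₁) = (163, 9);  163² − 328·9² = 1 ✓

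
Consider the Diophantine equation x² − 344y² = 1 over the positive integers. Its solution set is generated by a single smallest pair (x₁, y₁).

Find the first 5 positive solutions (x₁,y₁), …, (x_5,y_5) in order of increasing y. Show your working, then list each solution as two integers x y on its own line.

√344 → a₀=18, period (1,1,4,1,3,1,4,1,1,36); ℓ=10 even so k=9
k=0  a_k=18  p_k/q_k = 18/1
…
k=2  a_k=1  p_k/q_k = 37/2
k=3  a_k=4  p_k/q_k = 167/9
k=4  a_k=1  p_k/q_k = 204/11
k=5  a_k=3  p_k/q_k = 779/42
…
k=8  a_k=1  p_k/q_k = 5694/307
k=9  a_k=1  p_k/q_k = 10405/561
fundamental: x₁=10405, y₁=561  (since 108264025 − 344·314721 = 1)
k=2:  x_2 = 10405·10405+344·561·561 = 216528049,  y_2 = 10405·561+561·10405 = 11674410
k=3:  x_3 = 10405·216528049+344·561·11674410 = 4505948689285,  y_3 = 10405·11674410+561·216528049 = 242944471539
k=4:  x_4 = 10405·4505948689285+344·561·242944471539 = 93768792007492801,  y_4 = 10405·242944471539+561·4505948689285 = 5055674441052180
k=5:  x_5 = 10405·93768792007492801+344·561·5055674441052180 = 1951328557169976499525,  y_5 = 10405·5055674441052180+561·93768792007492801 = 105208584875351394261

10405 561
216528049 11674410
4505948689285 242944471539
93768792007492801 5055674441052180
1951328557169976499525 105208584875351394261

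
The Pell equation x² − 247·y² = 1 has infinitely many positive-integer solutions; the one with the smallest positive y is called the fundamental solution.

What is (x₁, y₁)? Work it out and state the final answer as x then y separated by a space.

√247 = [15; 1,2,1,1,9,1,9,1,1,2,1,30, …], period ℓ=12 (even) → k=11
step 0: (15, 1)  from 15·(1,0) + (0,1)
step 1: (16, 1)  from 1·(15,1) + (1,0)
step 2: (47, 3)  from 2·(16,1) + (15,1)
step 3: (63, 4)  from 1·(47,3) + (16,1)
step 4: (110, 7)  from 1·(63,4) + (47,3)
step 5: (1053, 67)  from 9·(110,7) + (63,4)
step 6: (1163, 74)  from 1·(1053,67) + (110,7)
step 7: (11520, 733)  from 9·(1163,74) + (1053,67)
…
step 9: (24203, 1540)  from 1·(12683,807) + (11520,733)
step 10: (61089, 3887)  from 2·(24203,1540) + (12683,807)
step 11: (85292, 5427)  from 1·(61089,3887) + (24203,1540)
fundamental: x₁=85292, y₁=5427  (since 7274725264 − 247·29452329 = 1)

85292 5427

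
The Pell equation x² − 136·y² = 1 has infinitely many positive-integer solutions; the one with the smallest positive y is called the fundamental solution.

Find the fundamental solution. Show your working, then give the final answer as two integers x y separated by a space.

35 3

√136 = [11; 1,1,1,22, …], period ℓ=4 (even) → k=3
step 0: (11, 1)  from 11·(1,0) + (0,1)
…
step 2: (23, 2)  from 1·(12,1) + (11,1)
step 3: (35, 3)  from 1·(23,2) + (12,1)
fundamental: x₁=35, y₁=3  (since 1225 − 136·9 = 1)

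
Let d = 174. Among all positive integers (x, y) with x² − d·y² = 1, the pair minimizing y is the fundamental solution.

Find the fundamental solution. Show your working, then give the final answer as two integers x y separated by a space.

1451 110

√174 = [13; 5,4,5,26, …], period ℓ=4 (even) → k=3
k=0  a_k=13  p_k/q_k = 13/1
…
k=2  a_k=4  p_k/q_k = 277/21
k=3  a_k=5  p_k/q_k = 1451/110
→ (1451, 110).  Check: 1451²=2105401, 174·110²=2105400, difference 1.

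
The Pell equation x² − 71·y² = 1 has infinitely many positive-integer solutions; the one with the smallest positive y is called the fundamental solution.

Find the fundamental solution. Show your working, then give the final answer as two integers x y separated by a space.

3480 413

√71 = [8; 2,2,1,7,1,2,2,16, …], period ℓ=8 (even) → k=7
i=0: a=8 ⇒ p=8, q=1
i=1: a=2 ⇒ p=17, q=2
i=2: a=2 ⇒ p=42, q=5
i=3: a=1 ⇒ p=59, q=7
i=4: a=7 ⇒ p=455, q=54
i=5: a=1 ⇒ p=514, q=61
i=6: a=2 ⇒ p=1483, q=176
i=7: a=2 ⇒ p=3480, q=413
(x₁, y₁) = (3480, 413);  3480² − 71·413² = 1 ✓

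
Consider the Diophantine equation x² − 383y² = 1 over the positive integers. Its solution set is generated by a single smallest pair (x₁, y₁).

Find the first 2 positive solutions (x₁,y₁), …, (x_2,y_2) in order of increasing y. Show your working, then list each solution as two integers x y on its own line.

18768 959
704475647 35997024

[19; 1,1,3,19,3,1,1,38] for √383; ℓ=8 ⇒ convergent index 7
step 0: (19, 1)  from 19·(1,0) + (0,1)
step 1: (20, 1)  from 1·(19,1) + (1,0)
…
step 4: (2642, 135)  from 19·(137,7) + (39,2)
…
step 6: (10705, 547)  from 1·(8063,412) + (2642,135)
step 7: (18768, 959)  from 1·(10705,547) + (8063,412)
→ (18768, 959).  Check: 18768²=352237824, 383·959²=352237823, difference 1.
n=2: (18768,959)∘(18768,959) = (18768·18768+383·959·959, 18768·959+959·18768) = (704475647,35997024)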